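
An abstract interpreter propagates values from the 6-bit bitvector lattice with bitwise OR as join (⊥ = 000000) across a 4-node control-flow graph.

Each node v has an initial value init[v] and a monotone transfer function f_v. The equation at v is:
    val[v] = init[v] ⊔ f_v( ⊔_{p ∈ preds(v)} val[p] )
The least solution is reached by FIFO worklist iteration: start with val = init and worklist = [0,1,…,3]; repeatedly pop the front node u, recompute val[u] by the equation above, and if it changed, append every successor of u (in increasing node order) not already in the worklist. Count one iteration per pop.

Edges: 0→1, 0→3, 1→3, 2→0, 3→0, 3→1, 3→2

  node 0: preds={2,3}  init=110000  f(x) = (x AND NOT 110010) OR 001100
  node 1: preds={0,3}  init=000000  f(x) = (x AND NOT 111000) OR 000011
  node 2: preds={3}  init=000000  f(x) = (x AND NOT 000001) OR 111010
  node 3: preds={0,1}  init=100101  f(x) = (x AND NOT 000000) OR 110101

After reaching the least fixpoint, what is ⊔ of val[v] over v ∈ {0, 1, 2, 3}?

Worklist (7 pops):
  #1 pop 0: in=100101 → 111101 (was 110000); enqueue []
  #2 pop 1: in=111101 → 000111 (was 000000); enqueue []
  #3 pop 2: in=100101 → 111110 (was 000000); enqueue [0]
  #4 pop 3: in=111111 → 111111 (was 100101); enqueue [1,2]
  #5 pop 0: in=111111 → 111101 (no change)
  #6 pop 1: in=111111 → 000111 (no change)
  #7 pop 2: in=111111 → 111110 (no change)

Fixpoint:
  val[0] = 111101
  val[1] = 000111
  val[2] = 111110
  val[3] = 111111

111111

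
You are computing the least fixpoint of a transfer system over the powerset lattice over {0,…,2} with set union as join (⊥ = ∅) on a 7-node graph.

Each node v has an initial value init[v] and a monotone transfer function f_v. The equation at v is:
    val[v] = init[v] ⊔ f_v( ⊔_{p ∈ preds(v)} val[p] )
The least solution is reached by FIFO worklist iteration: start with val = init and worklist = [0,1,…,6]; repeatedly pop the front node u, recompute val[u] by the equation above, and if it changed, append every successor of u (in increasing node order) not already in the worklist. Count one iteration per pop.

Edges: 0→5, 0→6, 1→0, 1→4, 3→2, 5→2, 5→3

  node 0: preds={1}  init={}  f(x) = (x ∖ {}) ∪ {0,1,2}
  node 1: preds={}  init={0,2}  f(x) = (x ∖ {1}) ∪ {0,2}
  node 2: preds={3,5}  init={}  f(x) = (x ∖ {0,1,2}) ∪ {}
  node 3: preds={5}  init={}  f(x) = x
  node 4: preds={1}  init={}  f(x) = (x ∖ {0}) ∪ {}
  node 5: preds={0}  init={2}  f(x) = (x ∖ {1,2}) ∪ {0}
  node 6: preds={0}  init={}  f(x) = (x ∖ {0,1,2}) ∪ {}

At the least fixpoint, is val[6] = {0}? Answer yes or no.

Worklist (10 pops):
  #1 pop 0: in={0,2} → {0,1,2} (was {}); enqueue []
  #2 pop 1: in={} → {0,2} (no change)
  #3 pop 2: in={2} → {} (no change)
  #4 pop 3: in={2} → {2} (was {}); enqueue [2]
  #5 pop 4: in={0,2} → {2} (was {}); enqueue []
  #6 pop 5: in={0,1,2} → {0,2} (was {2}); enqueue [3]
  #7 pop 6: in={0,1,2} → {} (no change)
  #8 pop 2: in={0,2} → {} (no change)
  #9 pop 3: in={0,2} → {0,2} (was {2}); enqueue [2]
  #10 pop 2: in={0,2} → {} (no change)

Fixpoint:
  val[0] = {0,1,2}
  val[1] = {0,2}
  val[2] = {}
  val[3] = {0,2}
  val[4] = {2}
  val[5] = {0,2}
  val[6] = {}

no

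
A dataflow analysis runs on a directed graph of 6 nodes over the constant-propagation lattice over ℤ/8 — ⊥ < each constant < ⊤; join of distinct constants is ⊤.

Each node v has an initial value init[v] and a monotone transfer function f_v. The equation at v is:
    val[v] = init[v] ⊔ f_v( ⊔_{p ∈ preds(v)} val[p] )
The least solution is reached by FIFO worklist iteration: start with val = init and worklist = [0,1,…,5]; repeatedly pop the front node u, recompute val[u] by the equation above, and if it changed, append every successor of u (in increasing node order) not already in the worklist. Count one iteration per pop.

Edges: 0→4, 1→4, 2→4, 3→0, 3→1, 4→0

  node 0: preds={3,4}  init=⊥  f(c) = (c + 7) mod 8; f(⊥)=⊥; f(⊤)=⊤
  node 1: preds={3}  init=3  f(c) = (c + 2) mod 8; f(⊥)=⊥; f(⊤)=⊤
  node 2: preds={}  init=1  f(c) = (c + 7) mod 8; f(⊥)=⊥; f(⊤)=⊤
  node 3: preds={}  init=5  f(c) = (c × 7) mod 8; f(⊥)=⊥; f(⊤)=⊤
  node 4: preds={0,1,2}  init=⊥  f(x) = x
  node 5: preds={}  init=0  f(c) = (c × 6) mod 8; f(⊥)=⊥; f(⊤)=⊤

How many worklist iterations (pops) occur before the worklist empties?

Worklist (8 pops):
  #1 pop 0: in=5 → 4 (was ⊥); enqueue []
  #2 pop 1: in=5 → ⊤ (was 3); enqueue []
  #3 pop 2: in=⊥ → 1 (no change)
  #4 pop 3: in=⊥ → 5 (no change)
  #5 pop 4: in=⊤ → ⊤ (was ⊥); enqueue [0]
  #6 pop 5: in=⊥ → 0 (no change)
  #7 pop 0: in=⊤ → ⊤ (was 4); enqueue [4]
  #8 pop 4: in=⊤ → ⊤ (no change)

Fixpoint:
  val[0] = ⊤
  val[1] = ⊤
  val[2] = 1
  val[3] = 5
  val[4] = ⊤
  val[5] = 0

8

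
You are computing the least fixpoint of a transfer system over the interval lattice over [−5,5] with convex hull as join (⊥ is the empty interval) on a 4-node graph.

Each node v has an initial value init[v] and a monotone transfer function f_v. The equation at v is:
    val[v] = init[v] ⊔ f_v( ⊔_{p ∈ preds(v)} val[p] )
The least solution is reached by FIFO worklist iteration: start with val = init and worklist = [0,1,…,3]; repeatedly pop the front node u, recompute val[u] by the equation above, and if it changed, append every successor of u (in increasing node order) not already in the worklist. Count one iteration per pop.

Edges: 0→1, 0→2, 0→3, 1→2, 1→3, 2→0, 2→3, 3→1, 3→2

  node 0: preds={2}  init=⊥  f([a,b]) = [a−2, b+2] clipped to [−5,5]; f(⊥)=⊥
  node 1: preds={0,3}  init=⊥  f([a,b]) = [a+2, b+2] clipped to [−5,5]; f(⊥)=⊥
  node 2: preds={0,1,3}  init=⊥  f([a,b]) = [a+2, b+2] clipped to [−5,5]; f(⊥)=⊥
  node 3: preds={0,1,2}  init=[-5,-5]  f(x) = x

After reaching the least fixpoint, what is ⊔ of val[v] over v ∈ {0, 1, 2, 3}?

Worklist (12 pops):
  #1 pop 0: in=⊥ → ⊥ (no change)
  #2 pop 1: in=[-5,-5] → [-3,-3] (was ⊥); enqueue []
  #3 pop 2: in=[-5,-3] → [-3,-1] (was ⊥); enqueue [0]
  #4 pop 3: in=[-3,-1] → [-5,-1] (was [-5,-5]); enqueue [1,2]
  #5 pop 0: in=[-3,-1] → [-5,1] (was ⊥); enqueue [3]
  #6 pop 1: in=[-5,1] → [-3,3] (was [-3,-3]); enqueue []
  #7 pop 2: in=[-5,3] → [-3,5] (was [-3,-1]); enqueue [0]
  #8 pop 3: in=[-5,5] → [-5,5] (was [-5,-1]); enqueue [1,2]
  #9 pop 0: in=[-3,5] → [-5,5] (was [-5,1]); enqueue [3]
  #10 pop 1: in=[-5,5] → [-3,5] (was [-3,3]); enqueue []
  #11 pop 2: in=[-5,5] → [-3,5] (no change)
  #12 pop 3: in=[-5,5] → [-5,5] (no change)

Fixpoint:
  val[0] = [-5,5]
  val[1] = [-3,5]
  val[2] = [-3,5]
  val[3] = [-5,5]

[-5,5]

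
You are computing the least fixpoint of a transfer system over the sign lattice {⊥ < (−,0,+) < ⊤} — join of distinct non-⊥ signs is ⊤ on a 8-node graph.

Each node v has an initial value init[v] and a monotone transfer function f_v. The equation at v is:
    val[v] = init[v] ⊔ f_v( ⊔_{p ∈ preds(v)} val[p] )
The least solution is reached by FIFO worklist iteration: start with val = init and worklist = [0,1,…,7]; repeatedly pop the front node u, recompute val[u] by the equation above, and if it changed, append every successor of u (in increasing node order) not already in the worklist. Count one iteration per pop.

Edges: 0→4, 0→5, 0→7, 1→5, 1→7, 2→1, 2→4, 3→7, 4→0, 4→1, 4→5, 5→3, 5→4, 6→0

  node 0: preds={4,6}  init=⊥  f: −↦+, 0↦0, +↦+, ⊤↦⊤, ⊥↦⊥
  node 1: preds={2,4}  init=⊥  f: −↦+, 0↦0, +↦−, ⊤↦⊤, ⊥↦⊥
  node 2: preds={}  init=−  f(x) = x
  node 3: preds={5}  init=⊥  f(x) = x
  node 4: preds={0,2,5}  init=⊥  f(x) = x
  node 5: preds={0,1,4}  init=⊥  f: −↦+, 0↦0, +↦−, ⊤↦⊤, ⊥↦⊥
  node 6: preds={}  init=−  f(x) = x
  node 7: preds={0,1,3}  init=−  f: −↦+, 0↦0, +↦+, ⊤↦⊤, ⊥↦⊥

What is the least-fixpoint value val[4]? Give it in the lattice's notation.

Worklist (14 pops):
  #1 pop 0: in=− → + (was ⊥); enqueue []
  #2 pop 1: in=− → + (was ⊥); enqueue []
  #3 pop 2: in=⊥ → − (no change)
  #4 pop 3: in=⊥ → ⊥ (no change)
  #5 pop 4: in=⊤ → ⊤ (was ⊥); enqueue [0,1]
  #6 pop 5: in=⊤ → ⊤ (was ⊥); enqueue [3,4]
  #7 pop 6: in=⊥ → − (no change)
  #8 pop 7: in=+ → ⊤ (was −); enqueue []
  #9 pop 0: in=⊤ → ⊤ (was +); enqueue [5,7]
  #10 pop 1: in=⊤ → ⊤ (was +); enqueue []
  #11 pop 3: in=⊤ → ⊤ (was ⊥); enqueue []
  #12 pop 4: in=⊤ → ⊤ (no change)
  #13 pop 5: in=⊤ → ⊤ (no change)
  #14 pop 7: in=⊤ → ⊤ (no change)

Fixpoint:
  val[0] = ⊤
  val[1] = ⊤
  val[2] = −
  val[3] = ⊤
  val[4] = ⊤
  val[5] = ⊤
  val[6] = −
  val[7] = ⊤

⊤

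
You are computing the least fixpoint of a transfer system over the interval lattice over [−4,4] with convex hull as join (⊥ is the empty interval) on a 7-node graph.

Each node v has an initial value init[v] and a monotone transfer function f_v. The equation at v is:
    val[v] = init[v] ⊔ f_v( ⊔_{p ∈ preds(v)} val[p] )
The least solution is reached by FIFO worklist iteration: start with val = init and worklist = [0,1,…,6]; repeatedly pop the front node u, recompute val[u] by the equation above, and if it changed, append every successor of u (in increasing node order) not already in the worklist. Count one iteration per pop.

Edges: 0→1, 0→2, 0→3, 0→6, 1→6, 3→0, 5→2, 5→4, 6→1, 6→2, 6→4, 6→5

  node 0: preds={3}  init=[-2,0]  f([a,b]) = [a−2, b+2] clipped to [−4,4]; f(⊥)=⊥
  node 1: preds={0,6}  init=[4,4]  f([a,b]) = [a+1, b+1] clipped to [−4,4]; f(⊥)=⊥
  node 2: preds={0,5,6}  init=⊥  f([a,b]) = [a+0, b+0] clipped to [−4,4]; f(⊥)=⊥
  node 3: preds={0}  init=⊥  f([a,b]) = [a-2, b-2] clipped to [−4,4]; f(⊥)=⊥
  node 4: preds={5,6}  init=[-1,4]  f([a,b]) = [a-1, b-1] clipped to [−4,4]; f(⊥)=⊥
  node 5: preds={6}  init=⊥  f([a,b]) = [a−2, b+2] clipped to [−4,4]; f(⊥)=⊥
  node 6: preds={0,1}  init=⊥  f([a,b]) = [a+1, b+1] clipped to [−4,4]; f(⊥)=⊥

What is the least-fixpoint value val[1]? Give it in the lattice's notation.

Worklist (20 pops):
  #1 pop 0: in=⊥ → [-2,0] (no change)
  #2 pop 1: in=[-2,0] → [-1,4] (was [4,4]); enqueue []
  #3 pop 2: in=[-2,0] → [-2,0] (was ⊥); enqueue []
  #4 pop 3: in=[-2,0] → [-4,-2] (was ⊥); enqueue [0]
  #5 pop 4: in=⊥ → [-1,4] (no change)
  #6 pop 5: in=⊥ → ⊥ (no change)
  #7 pop 6: in=[-2,4] → [-1,4] (was ⊥); enqueue [1,2,4,5]
  #8 pop 0: in=[-4,-2] → [-4,0] (was [-2,0]); enqueue [3,6]
  #9 pop 1: in=[-4,4] → [-3,4] (was [-1,4]); enqueue []
  #10 pop 2: in=[-4,4] → [-4,4] (was [-2,0]); enqueue []
  #11 pop 4: in=[-1,4] → [-2,4] (was [-1,4]); enqueue []
  #12 pop 5: in=[-1,4] → [-3,4] (was ⊥); enqueue [2,4]
  #13 pop 3: in=[-4,0] → [-4,-2] (no change)
  #14 pop 6: in=[-4,4] → [-3,4] (was [-1,4]); enqueue [1,5]
  #15 pop 2: in=[-4,4] → [-4,4] (no change)
  #16 pop 4: in=[-3,4] → [-4,4] (was [-2,4]); enqueue []
  #17 pop 1: in=[-4,4] → [-3,4] (no change)
  #18 pop 5: in=[-3,4] → [-4,4] (was [-3,4]); enqueue [2,4]
  #19 pop 2: in=[-4,4] → [-4,4] (no change)
  #20 pop 4: in=[-4,4] → [-4,4] (no change)

Fixpoint:
  val[0] = [-4,0]
  val[1] = [-3,4]
  val[2] = [-4,4]
  val[3] = [-4,-2]
  val[4] = [-4,4]
  val[5] = [-4,4]
  val[6] = [-3,4]

[-3,4]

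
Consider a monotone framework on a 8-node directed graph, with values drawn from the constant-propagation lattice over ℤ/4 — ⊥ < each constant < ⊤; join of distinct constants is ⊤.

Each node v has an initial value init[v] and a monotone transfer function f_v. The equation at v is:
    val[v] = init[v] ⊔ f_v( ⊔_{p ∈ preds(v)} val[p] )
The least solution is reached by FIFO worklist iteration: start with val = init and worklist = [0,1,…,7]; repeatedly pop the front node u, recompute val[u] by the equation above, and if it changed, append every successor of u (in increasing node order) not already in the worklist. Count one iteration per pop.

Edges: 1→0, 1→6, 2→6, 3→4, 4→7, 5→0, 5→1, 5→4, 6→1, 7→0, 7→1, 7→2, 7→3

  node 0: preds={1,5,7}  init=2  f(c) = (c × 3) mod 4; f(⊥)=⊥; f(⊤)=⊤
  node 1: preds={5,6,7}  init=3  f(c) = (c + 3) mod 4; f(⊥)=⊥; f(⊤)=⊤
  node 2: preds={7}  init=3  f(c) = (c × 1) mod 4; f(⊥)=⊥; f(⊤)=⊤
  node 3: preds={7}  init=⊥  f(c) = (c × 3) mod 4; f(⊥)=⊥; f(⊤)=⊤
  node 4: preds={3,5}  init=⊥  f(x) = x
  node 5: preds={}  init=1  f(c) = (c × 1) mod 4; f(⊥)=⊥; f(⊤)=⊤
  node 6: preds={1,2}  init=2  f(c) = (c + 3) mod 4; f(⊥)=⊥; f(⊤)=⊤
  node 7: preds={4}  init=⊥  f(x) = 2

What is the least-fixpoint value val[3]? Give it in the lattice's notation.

Trace (15 dequeues):
  [1] u=0 | in ⊤ | out ⊤ | prev 2 | push {}
  [2] u=1 | in ⊤ | out ⊤ | prev 3 | push {0}
  [3] u=2 | in ⊥ | out 3 | ==
  [4] u=3 | in ⊥ | out ⊥ | ==
  [5] u=4 | in 1 | out 1 | prev ⊥ | push {}
  [6] u=5 | in ⊥ | out 1 | ==
  [7] u=6 | in ⊤ | out ⊤ | prev 2 | push {1}
  [8] u=7 | in 1 | out 2 | prev ⊥ | push {2,3}
  [9] u=0 | in ⊤ | out ⊤ | ==
  [10] u=1 | in ⊤ | out ⊤ | ==
  [11] u=2 | in 2 | out ⊤ | prev 3 | push {6}
  [12] u=3 | in 2 | out 2 | prev ⊥ | push {4}
  [13] u=6 | in ⊤ | out ⊤ | ==
  [14] u=4 | in ⊤ | out ⊤ | prev 1 | push {7}
  [15] u=7 | in ⊤ | out 2 | ==

Converged values:
  [0] ⊤
  [1] ⊤
  [2] ⊤
  [3] 2
  [4] ⊤
  [5] 1
  [6] ⊤
  [7] 2

2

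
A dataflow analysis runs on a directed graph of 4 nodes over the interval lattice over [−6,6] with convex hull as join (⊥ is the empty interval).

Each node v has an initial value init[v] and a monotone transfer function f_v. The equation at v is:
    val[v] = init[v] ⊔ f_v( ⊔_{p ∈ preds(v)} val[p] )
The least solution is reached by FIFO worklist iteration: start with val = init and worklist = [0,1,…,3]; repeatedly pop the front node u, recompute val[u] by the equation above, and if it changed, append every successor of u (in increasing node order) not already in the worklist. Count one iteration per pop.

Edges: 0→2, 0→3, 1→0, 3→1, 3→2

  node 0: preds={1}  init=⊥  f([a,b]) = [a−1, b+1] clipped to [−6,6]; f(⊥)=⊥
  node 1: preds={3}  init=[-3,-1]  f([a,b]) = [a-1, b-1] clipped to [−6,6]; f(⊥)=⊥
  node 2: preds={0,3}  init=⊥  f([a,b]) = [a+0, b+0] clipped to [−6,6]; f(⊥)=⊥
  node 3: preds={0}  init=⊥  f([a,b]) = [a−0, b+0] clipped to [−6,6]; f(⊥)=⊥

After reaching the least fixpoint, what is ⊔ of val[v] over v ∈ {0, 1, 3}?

Worklist (12 pops):
  #1 pop 0: in=[-3,-1] → [-4,0] (was ⊥); enqueue []
  #2 pop 1: in=⊥ → [-3,-1] (no change)
  #3 pop 2: in=[-4,0] → [-4,0] (was ⊥); enqueue []
  #4 pop 3: in=[-4,0] → [-4,0] (was ⊥); enqueue [1,2]
  #5 pop 1: in=[-4,0] → [-5,-1] (was [-3,-1]); enqueue [0]
  #6 pop 2: in=[-4,0] → [-4,0] (no change)
  #7 pop 0: in=[-5,-1] → [-6,0] (was [-4,0]); enqueue [2,3]
  #8 pop 2: in=[-6,0] → [-6,0] (was [-4,0]); enqueue []
  #9 pop 3: in=[-6,0] → [-6,0] (was [-4,0]); enqueue [1,2]
  #10 pop 1: in=[-6,0] → [-6,-1] (was [-5,-1]); enqueue [0]
  #11 pop 2: in=[-6,0] → [-6,0] (no change)
  #12 pop 0: in=[-6,-1] → [-6,0] (no change)

Fixpoint:
  val[0] = [-6,0]
  val[1] = [-6,-1]
  val[2] = [-6,0]
  val[3] = [-6,0]

[-6,0]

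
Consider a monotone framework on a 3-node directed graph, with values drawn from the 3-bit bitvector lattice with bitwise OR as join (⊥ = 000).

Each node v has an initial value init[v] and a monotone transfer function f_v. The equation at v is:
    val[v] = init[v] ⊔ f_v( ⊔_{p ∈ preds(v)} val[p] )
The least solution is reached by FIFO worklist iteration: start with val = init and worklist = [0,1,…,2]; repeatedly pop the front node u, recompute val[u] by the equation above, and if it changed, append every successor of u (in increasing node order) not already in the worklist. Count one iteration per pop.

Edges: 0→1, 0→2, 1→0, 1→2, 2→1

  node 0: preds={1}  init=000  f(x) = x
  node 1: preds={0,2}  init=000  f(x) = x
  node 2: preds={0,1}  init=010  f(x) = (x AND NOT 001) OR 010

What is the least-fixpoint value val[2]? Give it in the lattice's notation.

Iteration log — 6 steps:
  step 1. node 0  ⊔preds=000  new=000  stable
  step 2. node 1  ⊔preds=010  new=010  old=000  +wl: 0
  step 3. node 2  ⊔preds=010  new=010  stable
  step 4. node 0  ⊔preds=010  new=010  old=000  +wl: 1,2
  step 5. node 1  ⊔preds=010  new=010  stable
  step 6. node 2  ⊔preds=010  new=010  stable

Least fixpoint reached:
  node 0: 010
  node 1: 010
  node 2: 010

010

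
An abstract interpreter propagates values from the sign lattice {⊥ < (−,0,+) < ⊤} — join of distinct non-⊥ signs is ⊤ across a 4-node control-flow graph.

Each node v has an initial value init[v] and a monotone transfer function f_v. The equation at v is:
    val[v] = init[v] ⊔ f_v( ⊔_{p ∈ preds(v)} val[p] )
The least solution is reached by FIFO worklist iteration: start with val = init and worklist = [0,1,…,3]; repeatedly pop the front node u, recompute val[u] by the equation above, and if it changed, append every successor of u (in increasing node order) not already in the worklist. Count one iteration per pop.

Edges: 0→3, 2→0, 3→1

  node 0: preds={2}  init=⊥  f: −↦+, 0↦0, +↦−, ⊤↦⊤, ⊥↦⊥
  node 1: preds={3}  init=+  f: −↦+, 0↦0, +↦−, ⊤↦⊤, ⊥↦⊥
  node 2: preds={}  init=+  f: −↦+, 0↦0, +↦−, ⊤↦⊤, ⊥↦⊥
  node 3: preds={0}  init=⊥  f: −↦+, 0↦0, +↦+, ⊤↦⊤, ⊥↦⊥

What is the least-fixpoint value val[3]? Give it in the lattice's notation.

+

Iteration log — 5 steps:
  step 1. node 0  ⊔preds=+  new=−  old=⊥  +wl: 
  step 2. node 1  ⊔preds=⊥  new=+  stable
  step 3. node 2  ⊔preds=⊥  new=+  stable
  step 4. node 3  ⊔preds=−  new=+  old=⊥  +wl: 1
  step 5. node 1  ⊔preds=+  new=⊤  old=+  +wl: 

Least fixpoint reached:
  node 0: −
  node 1: ⊤
  node 2: +
  node 3: +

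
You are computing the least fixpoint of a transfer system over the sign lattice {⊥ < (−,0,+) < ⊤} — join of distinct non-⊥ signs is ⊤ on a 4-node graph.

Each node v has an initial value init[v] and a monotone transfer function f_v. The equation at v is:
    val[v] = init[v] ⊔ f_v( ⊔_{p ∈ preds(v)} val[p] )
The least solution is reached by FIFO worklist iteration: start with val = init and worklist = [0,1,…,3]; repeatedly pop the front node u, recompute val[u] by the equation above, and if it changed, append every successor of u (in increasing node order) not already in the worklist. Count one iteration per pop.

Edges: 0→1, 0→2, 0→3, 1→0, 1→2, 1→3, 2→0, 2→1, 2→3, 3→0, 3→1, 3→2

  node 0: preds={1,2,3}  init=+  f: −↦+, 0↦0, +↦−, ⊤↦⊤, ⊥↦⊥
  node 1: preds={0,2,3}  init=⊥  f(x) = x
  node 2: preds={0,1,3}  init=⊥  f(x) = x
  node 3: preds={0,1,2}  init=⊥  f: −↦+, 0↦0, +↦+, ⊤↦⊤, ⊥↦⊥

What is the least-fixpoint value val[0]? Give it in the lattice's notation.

Trace (11 dequeues):
  [1] u=0 | in ⊥ | out + | ==
  [2] u=1 | in + | out + | prev ⊥ | push {0}
  [3] u=2 | in + | out + | prev ⊥ | push {1}
  [4] u=3 | in + | out + | prev ⊥ | push {2}
  [5] u=0 | in + | out ⊤ | prev + | push {3}
  [6] u=1 | in ⊤ | out ⊤ | prev + | push {0}
  [7] u=2 | in ⊤ | out ⊤ | prev + | push {1}
  [8] u=3 | in ⊤ | out ⊤ | prev + | push {2}
  [9] u=0 | in ⊤ | out ⊤ | ==
  [10] u=1 | in ⊤ | out ⊤ | ==
  [11] u=2 | in ⊤ | out ⊤ | ==

Converged values:
  [0] ⊤
  [1] ⊤
  [2] ⊤
  [3] ⊤

⊤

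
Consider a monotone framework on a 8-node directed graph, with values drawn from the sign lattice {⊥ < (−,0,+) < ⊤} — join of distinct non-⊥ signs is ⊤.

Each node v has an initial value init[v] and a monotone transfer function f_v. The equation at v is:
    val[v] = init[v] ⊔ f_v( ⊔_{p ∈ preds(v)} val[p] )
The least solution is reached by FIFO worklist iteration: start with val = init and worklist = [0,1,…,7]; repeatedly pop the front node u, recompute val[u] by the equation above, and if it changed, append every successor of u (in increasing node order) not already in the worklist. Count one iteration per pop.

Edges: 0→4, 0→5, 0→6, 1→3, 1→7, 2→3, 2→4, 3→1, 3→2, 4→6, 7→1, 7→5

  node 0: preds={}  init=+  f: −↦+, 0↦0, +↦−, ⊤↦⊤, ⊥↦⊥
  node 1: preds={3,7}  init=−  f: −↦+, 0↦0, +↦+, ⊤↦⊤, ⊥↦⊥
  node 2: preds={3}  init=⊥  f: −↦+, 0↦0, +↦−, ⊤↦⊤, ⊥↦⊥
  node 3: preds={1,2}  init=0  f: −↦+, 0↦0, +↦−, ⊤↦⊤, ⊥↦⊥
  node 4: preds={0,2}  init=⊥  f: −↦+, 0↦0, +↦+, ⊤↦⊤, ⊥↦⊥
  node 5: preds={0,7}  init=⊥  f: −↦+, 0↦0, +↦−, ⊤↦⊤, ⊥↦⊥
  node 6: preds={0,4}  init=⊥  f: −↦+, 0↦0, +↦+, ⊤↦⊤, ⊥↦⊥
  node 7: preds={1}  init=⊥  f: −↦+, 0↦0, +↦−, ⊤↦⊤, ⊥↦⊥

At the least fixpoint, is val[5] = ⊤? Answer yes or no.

Trace (13 dequeues):
  [1] u=0 | in ⊥ | out + | ==
  [2] u=1 | in 0 | out ⊤ | prev − | push {}
  [3] u=2 | in 0 | out 0 | prev ⊥ | push {}
  [4] u=3 | in ⊤ | out ⊤ | prev 0 | push {1,2}
  [5] u=4 | in ⊤ | out ⊤ | prev ⊥ | push {}
  [6] u=5 | in + | out − | prev ⊥ | push {}
  [7] u=6 | in ⊤ | out ⊤ | prev ⊥ | push {}
  [8] u=7 | in ⊤ | out ⊤ | prev ⊥ | push {5}
  [9] u=1 | in ⊤ | out ⊤ | ==
  [10] u=2 | in ⊤ | out ⊤ | prev 0 | push {3,4}
  [11] u=5 | in ⊤ | out ⊤ | prev − | push {}
  [12] u=3 | in ⊤ | out ⊤ | ==
  [13] u=4 | in ⊤ | out ⊤ | ==

Converged values:
  [0] +
  [1] ⊤
  [2] ⊤
  [3] ⊤
  [4] ⊤
  [5] ⊤
  [6] ⊤
  [7] ⊤

yes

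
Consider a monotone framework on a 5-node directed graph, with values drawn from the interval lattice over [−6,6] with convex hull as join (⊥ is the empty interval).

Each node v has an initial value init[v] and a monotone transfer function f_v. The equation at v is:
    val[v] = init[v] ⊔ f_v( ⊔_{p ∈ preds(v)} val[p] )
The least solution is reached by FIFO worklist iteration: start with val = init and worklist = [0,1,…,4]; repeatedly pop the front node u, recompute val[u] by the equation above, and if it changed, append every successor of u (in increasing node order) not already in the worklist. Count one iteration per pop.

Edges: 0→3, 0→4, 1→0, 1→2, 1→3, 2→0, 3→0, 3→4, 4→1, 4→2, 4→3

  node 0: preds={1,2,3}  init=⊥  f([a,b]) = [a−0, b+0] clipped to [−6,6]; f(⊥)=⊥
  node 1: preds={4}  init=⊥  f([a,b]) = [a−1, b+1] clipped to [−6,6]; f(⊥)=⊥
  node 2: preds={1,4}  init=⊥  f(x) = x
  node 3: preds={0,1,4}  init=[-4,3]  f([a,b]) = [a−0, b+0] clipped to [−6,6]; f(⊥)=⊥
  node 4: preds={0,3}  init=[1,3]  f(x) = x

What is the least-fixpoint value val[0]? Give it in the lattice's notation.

[-6,6]

Iteration log — 20 steps:
  step 1. node 0  ⊔preds=[-4,3]  new=[-4,3]  old=⊥  +wl: 
  step 2. node 1  ⊔preds=[1,3]  new=[0,4]  old=⊥  +wl: 0
  step 3. node 2  ⊔preds=[0,4]  new=[0,4]  old=⊥  +wl: 
  step 4. node 3  ⊔preds=[-4,4]  new=[-4,4]  old=[-4,3]  +wl: 
  step 5. node 4  ⊔preds=[-4,4]  new=[-4,4]  old=[1,3]  +wl: 1,2,3
  step 6. node 0  ⊔preds=[-4,4]  new=[-4,4]  old=[-4,3]  +wl: 4
  step 7. node 1  ⊔preds=[-4,4]  new=[-5,5]  old=[0,4]  +wl: 0
  step 8. node 2  ⊔preds=[-5,5]  new=[-5,5]  old=[0,4]  +wl: 
  step 9. node 3  ⊔preds=[-5,5]  new=[-5,5]  old=[-4,4]  +wl: 
  step 10. node 4  ⊔preds=[-5,5]  new=[-5,5]  old=[-4,4]  +wl: 1,2,3
  step 11. node 0  ⊔preds=[-5,5]  new=[-5,5]  old=[-4,4]  +wl: 4
  step 12. node 1  ⊔preds=[-5,5]  new=[-6,6]  old=[-5,5]  +wl: 0
  step 13. node 2  ⊔preds=[-6,6]  new=[-6,6]  old=[-5,5]  +wl: 
  step 14. node 3  ⊔preds=[-6,6]  new=[-6,6]  old=[-5,5]  +wl: 
  step 15. node 4  ⊔preds=[-6,6]  new=[-6,6]  old=[-5,5]  +wl: 1,2,3
  step 16. node 0  ⊔preds=[-6,6]  new=[-6,6]  old=[-5,5]  +wl: 4
  step 17. node 1  ⊔preds=[-6,6]  new=[-6,6]  stable
  step 18. node 2  ⊔preds=[-6,6]  new=[-6,6]  stable
  step 19. node 3  ⊔preds=[-6,6]  new=[-6,6]  stable
  step 20. node 4  ⊔preds=[-6,6]  new=[-6,6]  stable

Least fixpoint reached:
  node 0: [-6,6]
  node 1: [-6,6]
  node 2: [-6,6]
  node 3: [-6,6]
  node 4: [-6,6]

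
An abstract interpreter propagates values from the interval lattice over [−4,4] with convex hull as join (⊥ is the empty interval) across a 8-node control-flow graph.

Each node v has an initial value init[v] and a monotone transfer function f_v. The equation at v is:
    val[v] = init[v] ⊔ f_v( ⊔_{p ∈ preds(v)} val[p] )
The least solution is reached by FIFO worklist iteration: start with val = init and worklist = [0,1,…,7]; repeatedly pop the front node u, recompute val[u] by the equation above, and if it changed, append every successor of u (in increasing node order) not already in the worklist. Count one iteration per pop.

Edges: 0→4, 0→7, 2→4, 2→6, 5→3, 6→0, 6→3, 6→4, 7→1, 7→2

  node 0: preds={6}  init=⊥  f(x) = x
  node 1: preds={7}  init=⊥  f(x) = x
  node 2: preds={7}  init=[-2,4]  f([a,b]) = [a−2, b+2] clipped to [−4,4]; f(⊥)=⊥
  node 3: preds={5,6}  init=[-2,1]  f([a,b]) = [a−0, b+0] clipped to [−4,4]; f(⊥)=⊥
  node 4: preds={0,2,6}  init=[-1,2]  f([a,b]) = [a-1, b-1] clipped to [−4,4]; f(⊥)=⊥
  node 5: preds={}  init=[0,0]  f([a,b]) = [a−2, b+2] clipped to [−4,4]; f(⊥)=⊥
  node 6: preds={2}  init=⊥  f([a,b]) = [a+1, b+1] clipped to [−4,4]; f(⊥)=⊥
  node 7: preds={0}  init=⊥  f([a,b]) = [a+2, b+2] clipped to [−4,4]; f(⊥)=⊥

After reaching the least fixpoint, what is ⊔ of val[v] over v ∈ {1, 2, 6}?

Trace (14 dequeues):
  [1] u=0 | in ⊥ | out ⊥ | ==
  [2] u=1 | in ⊥ | out ⊥ | ==
  [3] u=2 | in ⊥ | out [-2,4] | ==
  [4] u=3 | in [0,0] | out [-2,1] | ==
  [5] u=4 | in [-2,4] | out [-3,3] | prev [-1,2] | push {}
  [6] u=5 | in ⊥ | out [0,0] | ==
  [7] u=6 | in [-2,4] | out [-1,4] | prev ⊥ | push {0,3,4}
  [8] u=7 | in ⊥ | out ⊥ | ==
  [9] u=0 | in [-1,4] | out [-1,4] | prev ⊥ | push {7}
  [10] u=3 | in [-1,4] | out [-2,4] | prev [-2,1] | push {}
  [11] u=4 | in [-2,4] | out [-3,3] | ==
  [12] u=7 | in [-1,4] | out [1,4] | prev ⊥ | push {1,2}
  [13] u=1 | in [1,4] | out [1,4] | prev ⊥ | push {}
  [14] u=2 | in [1,4] | out [-2,4] | ==

Converged values:
  [0] [-1,4]
  [1] [1,4]
  [2] [-2,4]
  [3] [-2,4]
  [4] [-3,3]
  [5] [0,0]
  [6] [-1,4]
  [7] [1,4]

[-2,4]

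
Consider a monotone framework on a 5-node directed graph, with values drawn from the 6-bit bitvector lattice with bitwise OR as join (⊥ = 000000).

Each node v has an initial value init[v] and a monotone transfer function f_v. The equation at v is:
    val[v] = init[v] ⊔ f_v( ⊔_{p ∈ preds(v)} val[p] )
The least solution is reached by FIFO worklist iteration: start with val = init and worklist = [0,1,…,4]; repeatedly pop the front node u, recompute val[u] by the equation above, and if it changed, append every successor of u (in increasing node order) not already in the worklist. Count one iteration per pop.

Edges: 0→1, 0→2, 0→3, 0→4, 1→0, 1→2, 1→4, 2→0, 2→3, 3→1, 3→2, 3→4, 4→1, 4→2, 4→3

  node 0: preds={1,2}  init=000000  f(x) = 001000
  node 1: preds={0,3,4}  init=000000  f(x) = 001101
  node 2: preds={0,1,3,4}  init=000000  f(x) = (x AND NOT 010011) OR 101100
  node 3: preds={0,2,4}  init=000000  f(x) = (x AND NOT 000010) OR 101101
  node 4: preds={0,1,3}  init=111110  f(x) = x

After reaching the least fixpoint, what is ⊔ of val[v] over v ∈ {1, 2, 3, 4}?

Trace (9 dequeues):
  [1] u=0 | in 000000 | out 001000 | prev 000000 | push {}
  [2] u=1 | in 111110 | out 001101 | prev 000000 | push {0}
  [3] u=2 | in 111111 | out 101100 | prev 000000 | push {}
  [4] u=3 | in 111110 | out 111101 | prev 000000 | push {1,2}
  [5] u=4 | in 111101 | out 111111 | prev 111110 | push {3}
  [6] u=0 | in 101101 | out 001000 | ==
  [7] u=1 | in 111111 | out 001101 | ==
  [8] u=2 | in 111111 | out 101100 | ==
  [9] u=3 | in 111111 | out 111101 | ==

Converged values:
  [0] 001000
  [1] 001101
  [2] 101100
  [3] 111101
  [4] 111111

111111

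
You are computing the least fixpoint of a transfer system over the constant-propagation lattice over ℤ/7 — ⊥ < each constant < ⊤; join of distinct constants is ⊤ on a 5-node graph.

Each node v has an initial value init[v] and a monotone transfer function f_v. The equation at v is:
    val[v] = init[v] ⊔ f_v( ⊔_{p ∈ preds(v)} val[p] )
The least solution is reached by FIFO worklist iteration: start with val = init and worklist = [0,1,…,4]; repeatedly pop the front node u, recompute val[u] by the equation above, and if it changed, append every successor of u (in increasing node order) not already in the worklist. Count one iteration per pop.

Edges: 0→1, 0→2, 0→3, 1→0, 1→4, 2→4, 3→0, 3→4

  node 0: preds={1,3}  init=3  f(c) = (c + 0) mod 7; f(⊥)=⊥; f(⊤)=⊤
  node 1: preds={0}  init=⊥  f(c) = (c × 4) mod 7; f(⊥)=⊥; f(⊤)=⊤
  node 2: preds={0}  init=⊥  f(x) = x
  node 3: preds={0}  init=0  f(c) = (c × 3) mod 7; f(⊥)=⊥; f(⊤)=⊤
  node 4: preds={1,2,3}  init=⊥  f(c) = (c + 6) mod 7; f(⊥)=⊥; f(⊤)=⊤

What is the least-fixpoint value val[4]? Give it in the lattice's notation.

⊤

Trace (6 dequeues):
  [1] u=0 | in 0 | out ⊤ | prev 3 | push {}
  [2] u=1 | in ⊤ | out ⊤ | prev ⊥ | push {0}
  [3] u=2 | in ⊤ | out ⊤ | prev ⊥ | push {}
  [4] u=3 | in ⊤ | out ⊤ | prev 0 | push {}
  [5] u=4 | in ⊤ | out ⊤ | prev ⊥ | push {}
  [6] u=0 | in ⊤ | out ⊤ | ==

Converged values:
  [0] ⊤
  [1] ⊤
  [2] ⊤
  [3] ⊤
  [4] ⊤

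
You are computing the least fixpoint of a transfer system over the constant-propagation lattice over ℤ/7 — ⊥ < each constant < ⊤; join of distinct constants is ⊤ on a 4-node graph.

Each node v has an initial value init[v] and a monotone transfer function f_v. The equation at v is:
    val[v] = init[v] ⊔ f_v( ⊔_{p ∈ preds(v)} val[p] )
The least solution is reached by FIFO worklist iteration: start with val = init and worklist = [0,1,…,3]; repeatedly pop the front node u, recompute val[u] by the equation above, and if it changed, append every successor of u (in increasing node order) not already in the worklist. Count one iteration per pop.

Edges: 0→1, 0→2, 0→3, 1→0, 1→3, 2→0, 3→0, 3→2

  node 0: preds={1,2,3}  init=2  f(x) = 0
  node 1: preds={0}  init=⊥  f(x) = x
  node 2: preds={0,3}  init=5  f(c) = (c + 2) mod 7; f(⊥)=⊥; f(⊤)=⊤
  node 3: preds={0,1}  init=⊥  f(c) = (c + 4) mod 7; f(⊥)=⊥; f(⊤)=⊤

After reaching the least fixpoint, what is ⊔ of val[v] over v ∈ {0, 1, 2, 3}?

⊤

Trace (6 dequeues):
  [1] u=0 | in 5 | out ⊤ | prev 2 | push {}
  [2] u=1 | in ⊤ | out ⊤ | prev ⊥ | push {0}
  [3] u=2 | in ⊤ | out ⊤ | prev 5 | push {}
  [4] u=3 | in ⊤ | out ⊤ | prev ⊥ | push {2}
  [5] u=0 | in ⊤ | out ⊤ | ==
  [6] u=2 | in ⊤ | out ⊤ | ==

Converged values:
  [0] ⊤
  [1] ⊤
  [2] ⊤
  [3] ⊤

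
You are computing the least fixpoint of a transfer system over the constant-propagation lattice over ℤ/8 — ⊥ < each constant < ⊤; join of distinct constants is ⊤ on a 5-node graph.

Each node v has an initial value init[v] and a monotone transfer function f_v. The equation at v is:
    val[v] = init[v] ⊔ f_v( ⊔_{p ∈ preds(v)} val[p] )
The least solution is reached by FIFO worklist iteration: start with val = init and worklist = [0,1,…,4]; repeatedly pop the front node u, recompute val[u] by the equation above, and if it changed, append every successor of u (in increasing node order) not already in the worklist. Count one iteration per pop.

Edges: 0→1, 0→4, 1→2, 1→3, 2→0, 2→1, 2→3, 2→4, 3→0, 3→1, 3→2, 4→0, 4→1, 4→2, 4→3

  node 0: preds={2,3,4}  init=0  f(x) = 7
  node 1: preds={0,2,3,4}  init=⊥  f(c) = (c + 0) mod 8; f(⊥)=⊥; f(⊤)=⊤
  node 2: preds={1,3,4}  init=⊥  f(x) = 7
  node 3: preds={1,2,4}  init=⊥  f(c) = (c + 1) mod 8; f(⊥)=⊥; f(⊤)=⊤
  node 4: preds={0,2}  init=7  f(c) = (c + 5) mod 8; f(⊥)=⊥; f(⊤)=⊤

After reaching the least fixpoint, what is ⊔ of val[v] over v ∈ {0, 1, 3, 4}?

⊤

Trace (9 dequeues):
  [1] u=0 | in 7 | out ⊤ | prev 0 | push {}
  [2] u=1 | in ⊤ | out ⊤ | prev ⊥ | push {}
  [3] u=2 | in ⊤ | out 7 | prev ⊥ | push {0,1}
  [4] u=3 | in ⊤ | out ⊤ | prev ⊥ | push {2}
  [5] u=4 | in ⊤ | out ⊤ | prev 7 | push {3}
  [6] u=0 | in ⊤ | out ⊤ | ==
  [7] u=1 | in ⊤ | out ⊤ | ==
  [8] u=2 | in ⊤ | out 7 | ==
  [9] u=3 | in ⊤ | out ⊤ | ==

Converged values:
  [0] ⊤
  [1] ⊤
  [2] 7
  [3] ⊤
  [4] ⊤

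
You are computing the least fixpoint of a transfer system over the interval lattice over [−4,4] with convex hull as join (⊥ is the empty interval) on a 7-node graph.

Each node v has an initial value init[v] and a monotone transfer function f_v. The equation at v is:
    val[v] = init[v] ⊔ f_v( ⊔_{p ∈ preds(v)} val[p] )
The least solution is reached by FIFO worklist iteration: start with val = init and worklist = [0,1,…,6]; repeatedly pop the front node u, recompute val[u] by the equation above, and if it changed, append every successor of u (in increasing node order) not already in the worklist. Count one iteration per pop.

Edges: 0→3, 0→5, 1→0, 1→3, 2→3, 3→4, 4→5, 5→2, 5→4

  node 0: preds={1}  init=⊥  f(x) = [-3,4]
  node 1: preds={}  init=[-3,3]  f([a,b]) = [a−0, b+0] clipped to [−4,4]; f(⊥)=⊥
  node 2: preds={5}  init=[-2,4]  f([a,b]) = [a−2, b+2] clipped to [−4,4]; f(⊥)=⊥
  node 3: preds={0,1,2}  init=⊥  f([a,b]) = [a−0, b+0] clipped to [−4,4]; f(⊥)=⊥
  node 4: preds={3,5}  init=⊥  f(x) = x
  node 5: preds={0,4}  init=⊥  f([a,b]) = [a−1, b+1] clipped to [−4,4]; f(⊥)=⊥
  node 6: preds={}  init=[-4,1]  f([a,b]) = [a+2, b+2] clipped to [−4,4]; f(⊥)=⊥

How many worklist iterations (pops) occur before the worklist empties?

Trace (12 dequeues):
  [1] u=0 | in [-3,3] | out [-3,4] | prev ⊥ | push {}
  [2] u=1 | in ⊥ | out [-3,3] | ==
  [3] u=2 | in ⊥ | out [-2,4] | ==
  [4] u=3 | in [-3,4] | out [-3,4] | prev ⊥ | push {}
  [5] u=4 | in [-3,4] | out [-3,4] | prev ⊥ | push {}
  [6] u=5 | in [-3,4] | out [-4,4] | prev ⊥ | push {2,4}
  [7] u=6 | in ⊥ | out [-4,1] | ==
  [8] u=2 | in [-4,4] | out [-4,4] | prev [-2,4] | push {3}
  [9] u=4 | in [-4,4] | out [-4,4] | prev [-3,4] | push {5}
  [10] u=3 | in [-4,4] | out [-4,4] | prev [-3,4] | push {4}
  [11] u=5 | in [-4,4] | out [-4,4] | ==
  [12] u=4 | in [-4,4] | out [-4,4] | ==

Converged values:
  [0] [-3,4]
  [1] [-3,3]
  [2] [-4,4]
  [3] [-4,4]
  [4] [-4,4]
  [5] [-4,4]
  [6] [-4,1]

12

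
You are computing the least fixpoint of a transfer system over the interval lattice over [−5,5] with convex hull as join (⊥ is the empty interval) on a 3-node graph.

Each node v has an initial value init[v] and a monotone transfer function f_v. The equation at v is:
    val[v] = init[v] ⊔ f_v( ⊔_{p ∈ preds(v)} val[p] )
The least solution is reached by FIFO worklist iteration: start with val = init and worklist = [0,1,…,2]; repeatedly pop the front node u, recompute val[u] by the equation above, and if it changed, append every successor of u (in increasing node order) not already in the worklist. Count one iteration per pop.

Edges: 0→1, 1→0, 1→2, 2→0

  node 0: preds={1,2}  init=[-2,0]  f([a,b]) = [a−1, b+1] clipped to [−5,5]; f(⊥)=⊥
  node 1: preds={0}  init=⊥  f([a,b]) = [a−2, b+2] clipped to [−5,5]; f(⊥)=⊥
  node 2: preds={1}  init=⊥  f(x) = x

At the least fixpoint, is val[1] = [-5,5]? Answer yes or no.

Trace (9 dequeues):
  [1] u=0 | in ⊥ | out [-2,0] | ==
  [2] u=1 | in [-2,0] | out [-4,2] | prev ⊥ | push {0}
  [3] u=2 | in [-4,2] | out [-4,2] | prev ⊥ | push {}
  [4] u=0 | in [-4,2] | out [-5,3] | prev [-2,0] | push {1}
  [5] u=1 | in [-5,3] | out [-5,5] | prev [-4,2] | push {0,2}
  [6] u=0 | in [-5,5] | out [-5,5] | prev [-5,3] | push {1}
  [7] u=2 | in [-5,5] | out [-5,5] | prev [-4,2] | push {0}
  [8] u=1 | in [-5,5] | out [-5,5] | ==
  [9] u=0 | in [-5,5] | out [-5,5] | ==

Converged values:
  [0] [-5,5]
  [1] [-5,5]
  [2] [-5,5]

yes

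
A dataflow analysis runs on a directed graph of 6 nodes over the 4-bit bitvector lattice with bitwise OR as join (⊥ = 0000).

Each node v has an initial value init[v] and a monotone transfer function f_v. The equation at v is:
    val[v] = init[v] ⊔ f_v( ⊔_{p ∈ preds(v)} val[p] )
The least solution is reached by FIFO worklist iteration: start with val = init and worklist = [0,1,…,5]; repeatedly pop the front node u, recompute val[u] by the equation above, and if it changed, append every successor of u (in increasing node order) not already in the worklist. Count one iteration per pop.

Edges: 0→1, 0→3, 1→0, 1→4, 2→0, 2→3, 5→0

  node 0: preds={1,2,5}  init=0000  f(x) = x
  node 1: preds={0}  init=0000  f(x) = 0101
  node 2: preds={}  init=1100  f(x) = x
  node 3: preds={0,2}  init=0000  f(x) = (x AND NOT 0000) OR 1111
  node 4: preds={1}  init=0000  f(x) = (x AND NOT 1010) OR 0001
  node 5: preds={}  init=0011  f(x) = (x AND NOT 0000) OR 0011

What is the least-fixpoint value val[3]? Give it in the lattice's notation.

Iteration log — 7 steps:
  step 1. node 0  ⊔preds=1111  new=1111  old=0000  +wl: 
  step 2. node 1  ⊔preds=1111  new=0101  old=0000  +wl: 0
  step 3. node 2  ⊔preds=0000  new=1100  stable
  step 4. node 3  ⊔preds=1111  new=1111  old=0000  +wl: 
  step 5. node 4  ⊔preds=0101  new=0101  old=0000  +wl: 
  step 6. node 5  ⊔preds=0000  new=0011  stable
  step 7. node 0  ⊔preds=1111  new=1111  stable

Least fixpoint reached:
  node 0: 1111
  node 1: 0101
  node 2: 1100
  node 3: 1111
  node 4: 0101
  node 5: 0011

1111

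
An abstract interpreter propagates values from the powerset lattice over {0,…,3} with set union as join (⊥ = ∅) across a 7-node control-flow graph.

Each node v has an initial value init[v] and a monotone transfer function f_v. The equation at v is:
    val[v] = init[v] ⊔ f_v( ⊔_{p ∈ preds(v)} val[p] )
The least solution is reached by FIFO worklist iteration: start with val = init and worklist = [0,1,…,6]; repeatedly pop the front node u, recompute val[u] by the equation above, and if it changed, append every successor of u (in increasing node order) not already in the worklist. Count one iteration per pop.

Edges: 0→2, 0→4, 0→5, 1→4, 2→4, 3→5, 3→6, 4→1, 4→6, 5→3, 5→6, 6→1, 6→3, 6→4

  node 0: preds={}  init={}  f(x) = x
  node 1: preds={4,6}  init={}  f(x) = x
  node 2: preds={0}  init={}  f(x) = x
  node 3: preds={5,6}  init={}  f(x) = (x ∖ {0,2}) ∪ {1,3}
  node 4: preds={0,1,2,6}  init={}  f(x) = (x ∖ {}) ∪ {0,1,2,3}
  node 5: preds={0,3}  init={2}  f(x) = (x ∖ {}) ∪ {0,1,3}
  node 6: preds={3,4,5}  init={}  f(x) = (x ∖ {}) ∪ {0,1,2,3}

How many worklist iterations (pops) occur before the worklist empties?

10

Worklist (10 pops):
  #1 pop 0: in={} → {} (no change)
  #2 pop 1: in={} → {} (no change)
  #3 pop 2: in={} → {} (no change)
  #4 pop 3: in={2} → {1,3} (was {}); enqueue []
  #5 pop 4: in={} → {0,1,2,3} (was {}); enqueue [1]
  #6 pop 5: in={1,3} → {0,1,2,3} (was {2}); enqueue [3]
  #7 pop 6: in={0,1,2,3} → {0,1,2,3} (was {}); enqueue [4]
  #8 pop 1: in={0,1,2,3} → {0,1,2,3} (was {}); enqueue []
  #9 pop 3: in={0,1,2,3} → {1,3} (no change)
  #10 pop 4: in={0,1,2,3} → {0,1,2,3} (no change)

Fixpoint:
  val[0] = {}
  val[1] = {0,1,2,3}
  val[2] = {}
  val[3] = {1,3}
  val[4] = {0,1,2,3}
  val[5] = {0,1,2,3}
  val[6] = {0,1,2,3}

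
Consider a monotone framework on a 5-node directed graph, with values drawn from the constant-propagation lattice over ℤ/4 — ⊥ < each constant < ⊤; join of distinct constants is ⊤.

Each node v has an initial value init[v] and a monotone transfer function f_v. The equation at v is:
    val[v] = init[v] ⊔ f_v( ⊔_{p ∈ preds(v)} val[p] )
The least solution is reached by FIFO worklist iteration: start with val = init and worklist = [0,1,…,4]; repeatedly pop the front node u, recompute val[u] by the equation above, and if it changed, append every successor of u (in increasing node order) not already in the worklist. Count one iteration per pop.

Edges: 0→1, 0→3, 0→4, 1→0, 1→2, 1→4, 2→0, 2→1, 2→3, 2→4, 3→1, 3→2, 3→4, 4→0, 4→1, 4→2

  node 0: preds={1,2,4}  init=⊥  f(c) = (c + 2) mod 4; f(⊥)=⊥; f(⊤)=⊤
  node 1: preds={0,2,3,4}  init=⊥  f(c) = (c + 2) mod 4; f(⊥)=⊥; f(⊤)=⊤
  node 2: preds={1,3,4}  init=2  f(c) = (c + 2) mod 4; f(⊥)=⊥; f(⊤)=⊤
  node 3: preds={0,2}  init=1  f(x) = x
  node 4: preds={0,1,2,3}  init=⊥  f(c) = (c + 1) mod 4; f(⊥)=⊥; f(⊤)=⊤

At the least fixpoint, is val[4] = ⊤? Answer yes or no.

Iteration log — 10 steps:
  step 1. node 0  ⊔preds=2  new=0  old=⊥  +wl: 
  step 2. node 1  ⊔preds=⊤  new=⊤  old=⊥  +wl: 0
  step 3. node 2  ⊔preds=⊤  new=⊤  old=2  +wl: 1
  step 4. node 3  ⊔preds=⊤  new=⊤  old=1  +wl: 2
  step 5. node 4  ⊔preds=⊤  new=⊤  old=⊥  +wl: 
  step 6. node 0  ⊔preds=⊤  new=⊤  old=0  +wl: 3,4
  step 7. node 1  ⊔preds=⊤  new=⊤  stable
  step 8. node 2  ⊔preds=⊤  new=⊤  stable
  step 9. node 3  ⊔preds=⊤  new=⊤  stable
  step 10. node 4  ⊔preds=⊤  new=⊤  stable

Least fixpoint reached:
  node 0: ⊤
  node 1: ⊤
  node 2: ⊤
  node 3: ⊤
  node 4: ⊤

yes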